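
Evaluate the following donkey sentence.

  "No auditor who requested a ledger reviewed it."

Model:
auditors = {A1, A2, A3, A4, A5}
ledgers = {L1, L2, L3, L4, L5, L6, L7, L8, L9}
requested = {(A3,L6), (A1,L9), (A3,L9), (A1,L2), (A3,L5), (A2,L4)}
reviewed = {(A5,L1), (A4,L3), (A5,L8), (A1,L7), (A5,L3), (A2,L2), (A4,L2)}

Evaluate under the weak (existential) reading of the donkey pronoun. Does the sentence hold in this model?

True

"it" takes "a ledger" as antecedent — a donkey pronoun bound across the clause boundary.
Truth condition: for no (a,l) with requested(a,l) does reviewed(a,l) hold.
Restrictor pairs — does the scope hold? (A1,L2):fails  (A1,L9):fails  (A2,L4):fails  (A3,L5):fails  (A3,L6):fails  (A3,L9):fails
Scope holds for no restrictor pair, so the sentence is true.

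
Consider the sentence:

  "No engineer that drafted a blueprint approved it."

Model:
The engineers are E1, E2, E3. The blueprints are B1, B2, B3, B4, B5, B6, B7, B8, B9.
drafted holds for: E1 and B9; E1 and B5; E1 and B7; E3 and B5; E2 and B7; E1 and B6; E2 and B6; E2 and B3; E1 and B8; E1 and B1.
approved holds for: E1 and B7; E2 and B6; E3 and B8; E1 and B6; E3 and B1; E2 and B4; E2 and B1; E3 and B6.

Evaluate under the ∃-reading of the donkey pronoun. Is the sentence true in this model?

"it" takes "a blueprint" as antecedent — a donkey pronoun bound across the clause boundary.
Truth condition: for no (e,b) with drafted(e,b) does approved(e,b) hold.
Restrictor pairs — does the scope hold? (E1,B1):fails  (E1,B5):fails  (E1,B6):holds  (E1,B7):holds  (E1,B8):fails  (E1,B9):fails  (E2,B3):fails  (E2,B6):holds  (E2,B7):fails  (E3,B5):fails
Scope holds for 3 pair(s), so the sentence is false.

False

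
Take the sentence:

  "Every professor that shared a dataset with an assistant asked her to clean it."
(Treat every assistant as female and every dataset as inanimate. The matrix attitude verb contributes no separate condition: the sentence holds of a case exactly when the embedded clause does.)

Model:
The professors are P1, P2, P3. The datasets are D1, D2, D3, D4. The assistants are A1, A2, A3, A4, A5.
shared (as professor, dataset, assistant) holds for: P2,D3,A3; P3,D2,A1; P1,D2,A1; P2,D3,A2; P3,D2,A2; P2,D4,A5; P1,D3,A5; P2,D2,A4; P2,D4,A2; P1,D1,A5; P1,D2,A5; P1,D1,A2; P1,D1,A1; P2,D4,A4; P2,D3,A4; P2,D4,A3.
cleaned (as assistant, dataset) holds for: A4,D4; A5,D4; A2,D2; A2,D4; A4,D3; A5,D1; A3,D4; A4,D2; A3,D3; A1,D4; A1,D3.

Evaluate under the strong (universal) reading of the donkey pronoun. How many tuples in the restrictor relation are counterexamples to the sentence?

"her" takes "an assistant" as antecedent and "it" takes "a dataset"; both are donkey pronouns co-varying with the restrictor.
Strong reading: for every (p,d,a) with shared(p,d,a), cleaned(a,d).
Restrictor triples: (P1,D1,A1)→cleaned(A1,D1) ✗  (P1,D1,A2)→cleaned(A2,D1) ✗  (P1,D1,A5)→cleaned(A5,D1) ✓  (P1,D2,A1)→cleaned(A1,D2) ✗  (P1,D2,A5)→cleaned(A5,D2) ✗  (P1,D3,A5)→cleaned(A5,D3) ✗  (P2,D2,A4)→cleaned(A4,D2) ✓  (P2,D3,A2)→cleaned(A2,D3) ✗  (P2,D3,A3)→cleaned(A3,D3) ✓  (P2,D3,A4)→cleaned(A4,D3) ✓  (P2,D4,A2)→cleaned(A2,D4) ✓  (P2,D4,A3)→cleaned(A3,D4) ✓  (P2,D4,A4)→cleaned(A4,D4) ✓  (P2,D4,A5)→cleaned(A5,D4) ✓  (P3,D2,A1)→cleaned(A1,D2) ✗  (P3,D2,A2)→cleaned(A2,D2) ✓
Counterexamples (restrictor triples failing the scope): 7.

7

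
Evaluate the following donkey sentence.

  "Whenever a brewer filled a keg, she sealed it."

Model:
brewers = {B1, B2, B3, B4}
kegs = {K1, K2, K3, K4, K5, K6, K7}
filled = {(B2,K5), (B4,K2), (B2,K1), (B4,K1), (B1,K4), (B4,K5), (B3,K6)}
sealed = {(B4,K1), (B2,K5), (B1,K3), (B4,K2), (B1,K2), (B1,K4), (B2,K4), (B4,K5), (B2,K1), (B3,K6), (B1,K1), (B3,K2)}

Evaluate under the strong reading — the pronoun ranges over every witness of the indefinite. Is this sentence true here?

"it" takes "a keg" as antecedent — a donkey pronoun bound across the clause boundary.
Strong reading: for every (b,k) with filled(b,k), sealed(b,k).
Restrictor pairs: (B1,K4) ✓  (B2,K1) ✓  (B2,K5) ✓  (B3,K6) ✓  (B4,K1) ✓  (B4,K2) ✓  (B4,K5) ✓
Every restrictor pair satisfies the scope.

True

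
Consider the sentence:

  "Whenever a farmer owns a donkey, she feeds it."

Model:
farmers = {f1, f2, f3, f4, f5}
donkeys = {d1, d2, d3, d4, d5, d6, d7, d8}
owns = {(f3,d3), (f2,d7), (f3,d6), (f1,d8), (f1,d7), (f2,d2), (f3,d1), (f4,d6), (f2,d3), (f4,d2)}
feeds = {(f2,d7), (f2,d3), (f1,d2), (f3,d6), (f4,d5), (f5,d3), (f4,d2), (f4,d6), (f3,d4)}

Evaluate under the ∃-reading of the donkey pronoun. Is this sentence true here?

False

"it" takes "a donkey" as antecedent — a donkey pronoun bound across the clause boundary.
Weak reading: every farmer f with some owns-donkey has at least one owns-donkey d such that feeds(f,d).
Per farmer: f1:✗  f2:✓  f3:✓  f4:✓
f1 has no witness among its owns-donkeys.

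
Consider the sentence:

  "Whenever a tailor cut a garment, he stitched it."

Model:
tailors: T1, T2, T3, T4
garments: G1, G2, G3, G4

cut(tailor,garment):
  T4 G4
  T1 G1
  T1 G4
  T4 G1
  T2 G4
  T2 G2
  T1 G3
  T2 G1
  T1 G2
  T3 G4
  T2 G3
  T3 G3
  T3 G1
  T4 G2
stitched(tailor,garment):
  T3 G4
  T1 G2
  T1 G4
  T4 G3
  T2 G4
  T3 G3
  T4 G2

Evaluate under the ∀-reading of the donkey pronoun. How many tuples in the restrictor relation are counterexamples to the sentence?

"it" takes "a garment" as antecedent — a donkey pronoun bound across the clause boundary.
Strong reading: for every (t,g) with cut(t,g), stitched(t,g).
Restrictor pairs: (T1,G1) ✗  (T1,G2) ✓  (T1,G3) ✗  (T1,G4) ✓  (T2,G1) ✗  (T2,G2) ✗  (T2,G3) ✗  (T2,G4) ✓  (T3,G1) ✗  (T3,G3) ✓  (T3,G4) ✓  (T4,G1) ✗  (T4,G2) ✓  (T4,G4) ✗
Counterexamples (restrictor pairs failing the scope): 8.

8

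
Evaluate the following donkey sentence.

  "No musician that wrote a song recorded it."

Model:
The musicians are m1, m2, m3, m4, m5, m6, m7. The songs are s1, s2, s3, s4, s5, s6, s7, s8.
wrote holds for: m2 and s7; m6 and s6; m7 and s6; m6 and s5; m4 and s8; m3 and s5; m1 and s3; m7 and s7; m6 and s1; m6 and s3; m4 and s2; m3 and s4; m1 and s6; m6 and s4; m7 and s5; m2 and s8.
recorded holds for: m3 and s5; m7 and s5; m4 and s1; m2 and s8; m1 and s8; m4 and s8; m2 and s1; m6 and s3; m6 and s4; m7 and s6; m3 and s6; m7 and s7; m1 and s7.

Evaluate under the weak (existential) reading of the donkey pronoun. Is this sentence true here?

False

"it" takes "a song" as antecedent — a donkey pronoun bound across the clause boundary.
Truth condition: for no (m,s) with wrote(m,s) does recorded(m,s) hold.
Restrictor pairs — does the scope hold? (m1,s3):fails  (m1,s6):fails  (m2,s7):fails  (m2,s8):holds  (m3,s4):fails  (m3,s5):holds  (m4,s2):fails  (m4,s8):holds  (m6,s1):fails  (m6,s3):holds  (m6,s4):holds  (m6,s5):fails  (m6,s6):fails  (m7,s5):holds  (m7,s6):holds  (m7,s7):holds
Scope holds for 8 pair(s), so the sentence is false.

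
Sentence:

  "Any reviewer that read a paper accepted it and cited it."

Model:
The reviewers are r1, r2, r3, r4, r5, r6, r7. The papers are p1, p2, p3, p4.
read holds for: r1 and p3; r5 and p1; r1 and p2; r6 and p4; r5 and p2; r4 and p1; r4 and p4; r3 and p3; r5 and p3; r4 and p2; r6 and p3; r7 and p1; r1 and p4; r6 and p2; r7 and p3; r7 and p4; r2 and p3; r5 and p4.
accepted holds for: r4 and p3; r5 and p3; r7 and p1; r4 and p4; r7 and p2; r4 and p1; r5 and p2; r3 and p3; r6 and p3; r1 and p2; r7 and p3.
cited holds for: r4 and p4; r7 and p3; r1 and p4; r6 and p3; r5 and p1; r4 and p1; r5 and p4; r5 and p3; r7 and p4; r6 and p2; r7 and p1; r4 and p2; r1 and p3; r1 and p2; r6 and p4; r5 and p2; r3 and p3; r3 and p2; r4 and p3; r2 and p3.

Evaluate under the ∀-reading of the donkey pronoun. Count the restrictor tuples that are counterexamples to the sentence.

9

"it" takes "a paper" as antecedent — a donkey pronoun bound across the clause boundary.
Strong reading: for every (r,p) with read(r,p), accepted(r,p) ∧ cited(r,p).
Restrictor pairs: (r1,p2) ✓  (r1,p3) ✗  (r1,p4) ✗  (r2,p3) ✗  (r3,p3) ✓  (r4,p1) ✓  (r4,p2) ✗  (r4,p4) ✓  (r5,p1) ✗  (r5,p2) ✓  (r5,p3) ✓  (r5,p4) ✗  (r6,p2) ✗  (r6,p3) ✓  (r6,p4) ✗  (r7,p1) ✓  (r7,p3) ✓  (r7,p4) ✗
Counterexamples (restrictor pairs failing the scope): 9.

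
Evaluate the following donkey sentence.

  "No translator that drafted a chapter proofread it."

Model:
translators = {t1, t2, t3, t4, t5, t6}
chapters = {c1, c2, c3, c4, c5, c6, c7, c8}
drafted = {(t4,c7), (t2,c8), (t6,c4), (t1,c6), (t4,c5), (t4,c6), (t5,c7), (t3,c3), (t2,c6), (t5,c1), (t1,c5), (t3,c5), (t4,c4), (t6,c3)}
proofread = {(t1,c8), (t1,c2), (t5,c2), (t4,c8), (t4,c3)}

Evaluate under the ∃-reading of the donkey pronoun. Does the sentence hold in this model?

"it" takes "a chapter" as antecedent — a donkey pronoun bound across the clause boundary.
Truth condition: for no (t,c) with drafted(t,c) does proofread(t,c) hold.
Restrictor pairs — does the scope hold? (t1,c5):fails  (t1,c6):fails  (t2,c6):fails  (t2,c8):fails  (t3,c3):fails  (t3,c5):fails  (t4,c4):fails  (t4,c5):fails  (t4,c6):fails  (t4,c7):fails  (t5,c1):fails  (t5,c7):fails  (t6,c3):fails  (t6,c4):fails
Scope holds for no restrictor pair, so the sentence is true.

True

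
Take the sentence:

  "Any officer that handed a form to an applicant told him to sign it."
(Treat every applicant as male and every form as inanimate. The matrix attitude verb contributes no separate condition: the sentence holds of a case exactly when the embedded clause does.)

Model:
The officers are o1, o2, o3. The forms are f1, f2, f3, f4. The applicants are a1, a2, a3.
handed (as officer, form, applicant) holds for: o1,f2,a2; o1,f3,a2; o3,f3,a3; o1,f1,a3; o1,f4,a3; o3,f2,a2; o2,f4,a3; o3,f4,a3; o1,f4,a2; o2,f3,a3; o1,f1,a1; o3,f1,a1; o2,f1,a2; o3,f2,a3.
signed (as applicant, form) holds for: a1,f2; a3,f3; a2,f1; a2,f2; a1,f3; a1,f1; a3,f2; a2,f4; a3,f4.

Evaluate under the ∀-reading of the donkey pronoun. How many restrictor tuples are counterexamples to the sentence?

2

"him" takes "an applicant" as antecedent and "it" takes "a form"; both are donkey pronouns co-varying with the restrictor.
Strong reading: for every (o,f,a) with handed(o,f,a), signed(a,f).
Restrictor triples: (o1,f1,a1)→signed(a1,f1) ✓  (o1,f1,a3)→signed(a3,f1) ✗  (o1,f2,a2)→signed(a2,f2) ✓  (o1,f3,a2)→signed(a2,f3) ✗  (o1,f4,a2)→signed(a2,f4) ✓  (o1,f4,a3)→signed(a3,f4) ✓  (o2,f1,a2)→signed(a2,f1) ✓  (o2,f3,a3)→signed(a3,f3) ✓  (o2,f4,a3)→signed(a3,f4) ✓  (o3,f1,a1)→signed(a1,f1) ✓  (o3,f2,a2)→signed(a2,f2) ✓  (o3,f2,a3)→signed(a3,f2) ✓  (o3,f3,a3)→signed(a3,f3) ✓  (o3,f4,a3)→signed(a3,f4) ✓
Counterexamples (restrictor triples failing the scope): 2.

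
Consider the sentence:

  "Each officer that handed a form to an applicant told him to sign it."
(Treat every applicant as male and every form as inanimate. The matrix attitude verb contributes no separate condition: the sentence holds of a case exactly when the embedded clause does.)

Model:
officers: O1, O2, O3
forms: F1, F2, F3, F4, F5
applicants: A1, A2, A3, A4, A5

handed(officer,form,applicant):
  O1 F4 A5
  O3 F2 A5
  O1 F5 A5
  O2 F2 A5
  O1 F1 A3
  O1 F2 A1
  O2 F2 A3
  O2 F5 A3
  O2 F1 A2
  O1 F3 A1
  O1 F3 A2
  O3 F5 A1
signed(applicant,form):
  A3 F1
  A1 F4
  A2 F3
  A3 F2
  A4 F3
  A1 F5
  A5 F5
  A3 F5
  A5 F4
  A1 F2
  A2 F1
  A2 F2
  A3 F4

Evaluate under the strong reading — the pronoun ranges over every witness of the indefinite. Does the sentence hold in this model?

"him" takes "an applicant" as antecedent and "it" takes "a form"; both are donkey pronouns co-varying with the restrictor.
Strong reading: for every (o,f,a) with handed(o,f,a), signed(a,f).
Restrictor triples: (O1,F1,A3)→signed(A3,F1) ✓  (O1,F2,A1)→signed(A1,F2) ✓  (O1,F3,A1)→signed(A1,F3) ✗  (O1,F3,A2)→signed(A2,F3) ✓  (O1,F4,A5)→signed(A5,F4) ✓  (O1,F5,A5)→signed(A5,F5) ✓  (O2,F1,A2)→signed(A2,F1) ✓  (O2,F2,A3)→signed(A3,F2) ✓  (O2,F2,A5)→signed(A5,F2) ✗  (O2,F5,A3)→signed(A3,F5) ✓  (O3,F2,A5)→signed(A5,F2) ✗  (O3,F5,A1)→signed(A1,F5) ✓
Counterexample: (O1,F3,A1) — signed(A1,F3) does not hold.

False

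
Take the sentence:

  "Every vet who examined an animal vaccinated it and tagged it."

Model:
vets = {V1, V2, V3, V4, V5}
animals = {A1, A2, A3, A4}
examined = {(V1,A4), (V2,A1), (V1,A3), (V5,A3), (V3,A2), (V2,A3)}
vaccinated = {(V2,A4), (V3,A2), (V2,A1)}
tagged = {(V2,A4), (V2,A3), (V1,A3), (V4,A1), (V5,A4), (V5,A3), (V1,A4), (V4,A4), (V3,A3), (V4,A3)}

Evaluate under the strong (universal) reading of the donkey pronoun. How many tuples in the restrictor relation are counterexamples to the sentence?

6

"it" takes "an animal" as antecedent — a donkey pronoun bound across the clause boundary.
Strong reading: for every (v,a) with examined(v,a), vaccinated(v,a) ∧ tagged(v,a).
Restrictor pairs: (V1,A3) ✗  (V1,A4) ✗  (V2,A1) ✗  (V2,A3) ✗  (V3,A2) ✗  (V5,A3) ✗
Counterexamples (restrictor pairs failing the scope): 6.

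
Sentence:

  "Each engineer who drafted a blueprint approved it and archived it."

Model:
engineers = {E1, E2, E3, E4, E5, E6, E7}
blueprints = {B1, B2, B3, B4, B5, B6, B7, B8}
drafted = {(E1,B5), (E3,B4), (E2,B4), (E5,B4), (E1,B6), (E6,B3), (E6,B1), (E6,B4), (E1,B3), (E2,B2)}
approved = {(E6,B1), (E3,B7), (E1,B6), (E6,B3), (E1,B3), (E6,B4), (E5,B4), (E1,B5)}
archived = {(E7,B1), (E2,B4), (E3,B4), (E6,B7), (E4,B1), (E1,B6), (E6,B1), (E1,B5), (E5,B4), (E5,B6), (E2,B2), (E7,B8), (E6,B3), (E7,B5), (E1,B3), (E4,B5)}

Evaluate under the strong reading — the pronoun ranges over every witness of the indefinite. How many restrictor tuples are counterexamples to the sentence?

"it" takes "a blueprint" as antecedent — a donkey pronoun bound across the clause boundary.
Strong reading: for every (e,b) with drafted(e,b), approved(e,b) ∧ archived(e,b).
Restrictor pairs: (E1,B3) ✓  (E1,B5) ✓  (E1,B6) ✓  (E2,B2) ✗  (E2,B4) ✗  (E3,B4) ✗  (E5,B4) ✓  (E6,B1) ✓  (E6,B3) ✓  (E6,B4) ✗
Counterexamples (restrictor pairs failing the scope): 4.

4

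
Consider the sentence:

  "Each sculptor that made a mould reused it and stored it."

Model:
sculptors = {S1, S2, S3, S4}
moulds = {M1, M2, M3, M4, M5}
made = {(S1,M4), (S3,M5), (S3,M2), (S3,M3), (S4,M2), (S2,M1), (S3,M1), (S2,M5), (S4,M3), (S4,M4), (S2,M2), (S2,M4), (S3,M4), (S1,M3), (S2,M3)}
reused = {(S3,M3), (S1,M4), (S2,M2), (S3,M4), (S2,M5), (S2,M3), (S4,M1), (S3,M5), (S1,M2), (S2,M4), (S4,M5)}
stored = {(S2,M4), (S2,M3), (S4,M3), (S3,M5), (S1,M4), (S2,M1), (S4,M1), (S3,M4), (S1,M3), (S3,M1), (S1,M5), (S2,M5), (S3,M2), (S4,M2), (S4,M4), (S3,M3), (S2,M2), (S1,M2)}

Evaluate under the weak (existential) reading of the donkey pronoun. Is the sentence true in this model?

False

"it" takes "a mould" as antecedent — a donkey pronoun bound across the clause boundary.
Weak reading: every sculptor s with some made-mould has at least one made-mould m such that reused(s,m) ∧ stored(s,m).
Per sculptor: S1:✓  S2:✓  S3:✓  S4:✗
S4 has no witness among its made-moulds.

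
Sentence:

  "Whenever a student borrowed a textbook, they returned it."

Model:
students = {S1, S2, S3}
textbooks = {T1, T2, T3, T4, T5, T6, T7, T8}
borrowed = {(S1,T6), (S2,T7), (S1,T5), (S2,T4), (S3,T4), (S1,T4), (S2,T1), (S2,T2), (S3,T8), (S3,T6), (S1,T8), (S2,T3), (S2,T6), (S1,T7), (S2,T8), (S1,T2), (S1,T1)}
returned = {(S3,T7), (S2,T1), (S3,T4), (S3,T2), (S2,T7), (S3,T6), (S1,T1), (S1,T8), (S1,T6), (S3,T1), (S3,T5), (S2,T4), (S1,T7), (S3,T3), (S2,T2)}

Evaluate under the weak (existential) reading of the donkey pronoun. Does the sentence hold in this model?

True

"it" takes "a textbook" as antecedent — a donkey pronoun bound across the clause boundary.
Weak reading: every student s with some borrowed-textbook has at least one borrowed-textbook t such that returned(s,t).
Per student: S1:✓  S2:✓  S3:✓
Every student in the restrictor has a witness.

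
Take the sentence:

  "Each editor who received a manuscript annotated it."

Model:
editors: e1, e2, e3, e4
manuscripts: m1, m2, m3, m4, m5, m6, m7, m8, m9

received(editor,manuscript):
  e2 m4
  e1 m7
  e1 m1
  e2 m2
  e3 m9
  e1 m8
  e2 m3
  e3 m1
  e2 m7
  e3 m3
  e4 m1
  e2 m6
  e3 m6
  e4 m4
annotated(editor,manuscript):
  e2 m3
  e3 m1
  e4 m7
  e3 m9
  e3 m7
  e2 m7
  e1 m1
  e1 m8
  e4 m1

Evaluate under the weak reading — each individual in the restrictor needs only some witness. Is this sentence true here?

"it" takes "a manuscript" as antecedent — a donkey pronoun bound across the clause boundary.
Weak reading: every editor e with some received-manuscript has at least one received-manuscript m such that annotated(e,m).
Per editor: e1:✓  e2:✓  e3:✓  e4:✓
Every editor in the restrictor has a witness.

True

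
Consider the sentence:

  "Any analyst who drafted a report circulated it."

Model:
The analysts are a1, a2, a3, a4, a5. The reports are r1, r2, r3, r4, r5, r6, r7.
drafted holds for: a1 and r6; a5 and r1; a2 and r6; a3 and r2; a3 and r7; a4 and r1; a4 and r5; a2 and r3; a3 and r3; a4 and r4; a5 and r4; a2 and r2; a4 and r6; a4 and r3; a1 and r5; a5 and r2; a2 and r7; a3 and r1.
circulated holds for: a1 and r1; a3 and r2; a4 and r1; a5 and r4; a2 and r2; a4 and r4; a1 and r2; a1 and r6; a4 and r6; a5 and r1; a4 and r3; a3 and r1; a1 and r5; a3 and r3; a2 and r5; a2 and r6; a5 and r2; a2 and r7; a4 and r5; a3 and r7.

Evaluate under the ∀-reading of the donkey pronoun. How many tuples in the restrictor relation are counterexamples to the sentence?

1

"it" takes "a report" as antecedent — a donkey pronoun bound across the clause boundary.
Strong reading: for every (a,r) with drafted(a,r), circulated(a,r).
Restrictor pairs: (a1,r5) ✓  (a1,r6) ✓  (a2,r2) ✓  (a2,r3) ✗  (a2,r6) ✓  (a2,r7) ✓  (a3,r1) ✓  (a3,r2) ✓  (a3,r3) ✓  (a3,r7) ✓  (a4,r1) ✓  (a4,r3) ✓  (a4,r4) ✓  (a4,r5) ✓  (a4,r6) ✓  (a5,r1) ✓  (a5,r2) ✓  (a5,r4) ✓
Counterexamples (restrictor pairs failing the scope): 1.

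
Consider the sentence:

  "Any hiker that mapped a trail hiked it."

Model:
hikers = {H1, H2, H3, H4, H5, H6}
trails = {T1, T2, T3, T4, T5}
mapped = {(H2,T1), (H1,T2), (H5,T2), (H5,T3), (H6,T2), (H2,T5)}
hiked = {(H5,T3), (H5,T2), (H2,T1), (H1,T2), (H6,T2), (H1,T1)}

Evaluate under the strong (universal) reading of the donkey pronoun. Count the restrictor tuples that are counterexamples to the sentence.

1

"it" takes "a trail" as antecedent — a donkey pronoun bound across the clause boundary.
Strong reading: for every (h,t) with mapped(h,t), hiked(h,t).
Restrictor pairs: (H1,T2) ✓  (H2,T1) ✓  (H2,T5) ✗  (H5,T2) ✓  (H5,T3) ✓  (H6,T2) ✓
Counterexamples (restrictor pairs failing the scope): 1.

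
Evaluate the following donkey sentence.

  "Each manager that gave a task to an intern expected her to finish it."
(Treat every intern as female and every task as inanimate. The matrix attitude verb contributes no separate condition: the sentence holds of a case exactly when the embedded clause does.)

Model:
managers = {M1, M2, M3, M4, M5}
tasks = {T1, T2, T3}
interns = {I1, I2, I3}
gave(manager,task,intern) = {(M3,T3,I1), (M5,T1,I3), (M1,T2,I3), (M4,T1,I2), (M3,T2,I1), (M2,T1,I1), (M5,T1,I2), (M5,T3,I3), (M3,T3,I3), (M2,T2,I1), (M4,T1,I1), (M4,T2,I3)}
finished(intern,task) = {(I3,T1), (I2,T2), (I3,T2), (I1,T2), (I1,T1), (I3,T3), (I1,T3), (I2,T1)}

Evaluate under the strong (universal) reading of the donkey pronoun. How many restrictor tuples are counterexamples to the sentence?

0

"her" takes "an intern" as antecedent and "it" takes "a task"; both are donkey pronouns co-varying with the restrictor.
Strong reading: for every (m,t,i) with gave(m,t,i), finished(i,t).
Restrictor triples: (M1,T2,I3)→finished(I3,T2) ✓  (M2,T1,I1)→finished(I1,T1) ✓  (M2,T2,I1)→finished(I1,T2) ✓  (M3,T2,I1)→finished(I1,T2) ✓  (M3,T3,I1)→finished(I1,T3) ✓  (M3,T3,I3)→finished(I3,T3) ✓  (M4,T1,I1)→finished(I1,T1) ✓  (M4,T1,I2)→finished(I2,T1) ✓  (M4,T2,I3)→finished(I3,T2) ✓  (M5,T1,I2)→finished(I2,T1) ✓  (M5,T1,I3)→finished(I3,T1) ✓  (M5,T3,I3)→finished(I3,T3) ✓
Counterexamples (restrictor triples failing the scope): 0.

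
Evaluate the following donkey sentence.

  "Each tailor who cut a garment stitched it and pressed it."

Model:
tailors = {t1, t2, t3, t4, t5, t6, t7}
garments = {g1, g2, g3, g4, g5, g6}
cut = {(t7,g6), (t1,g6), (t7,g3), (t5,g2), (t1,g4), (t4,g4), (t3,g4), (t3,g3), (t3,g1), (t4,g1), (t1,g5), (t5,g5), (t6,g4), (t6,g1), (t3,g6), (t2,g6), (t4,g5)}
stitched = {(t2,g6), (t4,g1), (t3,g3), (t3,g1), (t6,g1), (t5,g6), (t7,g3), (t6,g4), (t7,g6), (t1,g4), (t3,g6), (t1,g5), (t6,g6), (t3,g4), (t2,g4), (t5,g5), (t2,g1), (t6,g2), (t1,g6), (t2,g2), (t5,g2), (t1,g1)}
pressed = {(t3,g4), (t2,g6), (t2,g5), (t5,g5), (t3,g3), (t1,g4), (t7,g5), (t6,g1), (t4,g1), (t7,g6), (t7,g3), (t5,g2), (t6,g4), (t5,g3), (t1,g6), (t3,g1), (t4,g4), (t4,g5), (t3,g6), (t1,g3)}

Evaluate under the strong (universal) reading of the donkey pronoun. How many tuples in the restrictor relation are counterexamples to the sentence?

3

"it" takes "a garment" as antecedent — a donkey pronoun bound across the clause boundary.
Strong reading: for every (t,g) with cut(t,g), stitched(t,g) ∧ pressed(t,g).
Restrictor pairs: (t1,g4) ✓  (t1,g5) ✗  (t1,g6) ✓  (t2,g6) ✓  (t3,g1) ✓  (t3,g3) ✓  (t3,g4) ✓  (t3,g6) ✓  (t4,g1) ✓  (t4,g4) ✗  (t4,g5) ✗  (t5,g2) ✓  (t5,g5) ✓  (t6,g1) ✓  (t6,g4) ✓  (t7,g3) ✓  (t7,g6) ✓
Counterexamples (restrictor pairs failing the scope): 3.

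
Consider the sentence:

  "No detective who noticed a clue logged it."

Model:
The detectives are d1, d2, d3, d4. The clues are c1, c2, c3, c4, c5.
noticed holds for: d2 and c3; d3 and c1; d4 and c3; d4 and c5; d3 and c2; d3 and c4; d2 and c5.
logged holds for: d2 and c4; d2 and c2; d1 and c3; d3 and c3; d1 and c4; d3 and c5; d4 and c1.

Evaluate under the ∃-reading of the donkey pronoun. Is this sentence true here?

True

"it" takes "a clue" as antecedent — a donkey pronoun bound across the clause boundary.
Truth condition: for no (d,c) with noticed(d,c) does logged(d,c) hold.
Restrictor pairs — does the scope hold? (d2,c3):fails  (d2,c5):fails  (d3,c1):fails  (d3,c2):fails  (d3,c4):fails  (d4,c3):fails  (d4,c5):fails
Scope holds for no restrictor pair, so the sentence is true.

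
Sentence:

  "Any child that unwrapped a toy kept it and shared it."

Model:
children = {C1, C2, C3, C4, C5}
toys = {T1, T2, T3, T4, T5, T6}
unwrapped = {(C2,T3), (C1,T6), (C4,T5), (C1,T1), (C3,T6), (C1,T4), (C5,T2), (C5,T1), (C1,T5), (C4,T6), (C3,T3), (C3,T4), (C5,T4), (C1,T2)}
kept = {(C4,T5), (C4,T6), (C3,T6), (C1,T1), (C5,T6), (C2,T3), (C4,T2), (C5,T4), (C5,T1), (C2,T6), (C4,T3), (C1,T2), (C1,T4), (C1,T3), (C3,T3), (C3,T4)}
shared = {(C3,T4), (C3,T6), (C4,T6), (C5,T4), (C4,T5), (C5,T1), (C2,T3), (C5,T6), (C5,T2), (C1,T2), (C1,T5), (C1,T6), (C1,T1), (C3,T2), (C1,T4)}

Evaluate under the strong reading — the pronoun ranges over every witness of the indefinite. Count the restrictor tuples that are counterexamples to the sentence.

"it" takes "a toy" as antecedent — a donkey pronoun bound across the clause boundary.
Strong reading: for every (c,t) with unwrapped(c,t), kept(c,t) ∧ shared(c,t).
Restrictor pairs: (C1,T1) ✓  (C1,T2) ✓  (C1,T4) ✓  (C1,T5) ✗  (C1,T6) ✗  (C2,T3) ✓  (C3,T3) ✗  (C3,T4) ✓  (C3,T6) ✓  (C4,T5) ✓  (C4,T6) ✓  (C5,T1) ✓  (C5,T2) ✗  (C5,T4) ✓
Counterexamples (restrictor pairs failing the scope): 4.

4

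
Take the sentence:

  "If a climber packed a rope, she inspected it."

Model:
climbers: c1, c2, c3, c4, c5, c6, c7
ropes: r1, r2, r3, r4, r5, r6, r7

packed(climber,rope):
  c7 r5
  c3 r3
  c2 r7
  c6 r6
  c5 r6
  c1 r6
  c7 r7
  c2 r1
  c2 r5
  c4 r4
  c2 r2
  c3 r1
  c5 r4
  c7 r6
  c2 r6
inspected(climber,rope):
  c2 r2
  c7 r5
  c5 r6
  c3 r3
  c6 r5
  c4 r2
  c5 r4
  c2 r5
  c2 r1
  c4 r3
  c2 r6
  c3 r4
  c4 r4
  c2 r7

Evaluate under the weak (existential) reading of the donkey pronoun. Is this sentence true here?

"it" takes "a rope" as antecedent — a donkey pronoun bound across the clause boundary.
Weak reading: every climber c with some packed-rope has at least one packed-rope r such that inspected(c,r).
Per climber: c1:✗  c2:✓  c3:✓  c4:✓  c5:✓  c6:✗  c7:✓
c1 has no witness among its packed-ropes.

False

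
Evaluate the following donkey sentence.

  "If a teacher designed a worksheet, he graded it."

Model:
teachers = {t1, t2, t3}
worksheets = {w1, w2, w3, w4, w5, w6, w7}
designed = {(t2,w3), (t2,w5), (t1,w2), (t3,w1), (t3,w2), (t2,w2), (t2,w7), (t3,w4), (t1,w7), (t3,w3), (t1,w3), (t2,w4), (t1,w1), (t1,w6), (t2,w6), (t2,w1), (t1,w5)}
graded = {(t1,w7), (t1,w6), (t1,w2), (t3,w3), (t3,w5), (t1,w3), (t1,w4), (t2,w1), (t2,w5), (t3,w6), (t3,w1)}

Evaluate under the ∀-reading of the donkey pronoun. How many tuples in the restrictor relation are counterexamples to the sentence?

"it" takes "a worksheet" as antecedent — a donkey pronoun bound across the clause boundary.
Strong reading: for every (t,w) with designed(t,w), graded(t,w).
Restrictor pairs: (t1,w1) ✗  (t1,w2) ✓  (t1,w3) ✓  (t1,w5) ✗  (t1,w6) ✓  (t1,w7) ✓  (t2,w1) ✓  (t2,w2) ✗  (t2,w3) ✗  (t2,w4) ✗  (t2,w5) ✓  (t2,w6) ✗  (t2,w7) ✗  (t3,w1) ✓  (t3,w2) ✗  (t3,w3) ✓  (t3,w4) ✗
Counterexamples (restrictor pairs failing the scope): 9.

9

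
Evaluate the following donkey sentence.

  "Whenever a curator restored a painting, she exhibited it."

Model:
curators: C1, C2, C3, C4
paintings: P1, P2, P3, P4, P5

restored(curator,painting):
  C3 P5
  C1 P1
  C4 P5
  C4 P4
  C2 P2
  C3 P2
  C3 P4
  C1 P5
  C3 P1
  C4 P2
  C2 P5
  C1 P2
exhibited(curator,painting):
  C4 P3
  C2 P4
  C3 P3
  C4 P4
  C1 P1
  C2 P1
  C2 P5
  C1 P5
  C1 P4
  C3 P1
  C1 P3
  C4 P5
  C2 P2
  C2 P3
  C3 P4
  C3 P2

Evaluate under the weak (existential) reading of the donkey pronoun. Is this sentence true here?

True

"it" takes "a painting" as antecedent — a donkey pronoun bound across the clause boundary.
Weak reading: every curator c with some restored-painting has at least one restored-painting p such that exhibited(c,p).
Per curator: C1:✓  C2:✓  C3:✓  C4:✓
Every curator in the restrictor has a witness.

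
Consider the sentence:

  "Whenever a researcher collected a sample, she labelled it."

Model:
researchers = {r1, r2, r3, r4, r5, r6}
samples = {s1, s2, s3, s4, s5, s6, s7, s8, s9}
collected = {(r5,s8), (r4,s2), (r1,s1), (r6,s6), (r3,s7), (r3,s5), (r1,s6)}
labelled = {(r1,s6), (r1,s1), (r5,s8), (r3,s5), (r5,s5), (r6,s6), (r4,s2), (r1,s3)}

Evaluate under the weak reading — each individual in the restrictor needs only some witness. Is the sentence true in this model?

"it" takes "a sample" as antecedent — a donkey pronoun bound across the clause boundary.
Weak reading: every researcher r with some collected-sample has at least one collected-sample s such that labelled(r,s).
Per researcher: r1:✓  r3:✓  r4:✓  r5:✓  r6:✓
Every researcher in the restrictor has a witness.

True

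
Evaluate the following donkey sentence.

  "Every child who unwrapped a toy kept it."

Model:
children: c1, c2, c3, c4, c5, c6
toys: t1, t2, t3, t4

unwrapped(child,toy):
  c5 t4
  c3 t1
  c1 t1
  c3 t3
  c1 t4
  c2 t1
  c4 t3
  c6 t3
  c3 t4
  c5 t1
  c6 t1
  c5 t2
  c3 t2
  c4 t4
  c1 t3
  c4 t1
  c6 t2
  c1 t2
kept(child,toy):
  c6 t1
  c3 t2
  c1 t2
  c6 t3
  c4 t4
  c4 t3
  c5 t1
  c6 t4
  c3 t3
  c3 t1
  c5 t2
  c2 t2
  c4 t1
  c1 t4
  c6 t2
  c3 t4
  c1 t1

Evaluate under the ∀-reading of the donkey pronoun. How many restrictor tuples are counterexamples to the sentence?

3

"it" takes "a toy" as antecedent — a donkey pronoun bound across the clause boundary.
Strong reading: for every (c,t) with unwrapped(c,t), kept(c,t).
Restrictor pairs: (c1,t1) ✓  (c1,t2) ✓  (c1,t3) ✗  (c1,t4) ✓  (c2,t1) ✗  (c3,t1) ✓  (c3,t2) ✓  (c3,t3) ✓  (c3,t4) ✓  (c4,t1) ✓  (c4,t3) ✓  (c4,t4) ✓  (c5,t1) ✓  (c5,t2) ✓  (c5,t4) ✗  (c6,t1) ✓  (c6,t2) ✓  (c6,t3) ✓
Counterexamples (restrictor pairs failing the scope): 3.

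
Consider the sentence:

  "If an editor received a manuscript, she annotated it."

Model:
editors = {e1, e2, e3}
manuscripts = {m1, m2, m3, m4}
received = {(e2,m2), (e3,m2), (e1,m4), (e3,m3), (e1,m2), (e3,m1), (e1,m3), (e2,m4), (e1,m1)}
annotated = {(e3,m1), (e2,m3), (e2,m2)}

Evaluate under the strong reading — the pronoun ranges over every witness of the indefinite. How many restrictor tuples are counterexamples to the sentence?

"it" takes "a manuscript" as antecedent — a donkey pronoun bound across the clause boundary.
Strong reading: for every (e,m) with received(e,m), annotated(e,m).
Restrictor pairs: (e1,m1) ✗  (e1,m2) ✗  (e1,m3) ✗  (e1,m4) ✗  (e2,m2) ✓  (e2,m4) ✗  (e3,m1) ✓  (e3,m2) ✗  (e3,m3) ✗
Counterexamples (restrictor pairs failing the scope): 7.

7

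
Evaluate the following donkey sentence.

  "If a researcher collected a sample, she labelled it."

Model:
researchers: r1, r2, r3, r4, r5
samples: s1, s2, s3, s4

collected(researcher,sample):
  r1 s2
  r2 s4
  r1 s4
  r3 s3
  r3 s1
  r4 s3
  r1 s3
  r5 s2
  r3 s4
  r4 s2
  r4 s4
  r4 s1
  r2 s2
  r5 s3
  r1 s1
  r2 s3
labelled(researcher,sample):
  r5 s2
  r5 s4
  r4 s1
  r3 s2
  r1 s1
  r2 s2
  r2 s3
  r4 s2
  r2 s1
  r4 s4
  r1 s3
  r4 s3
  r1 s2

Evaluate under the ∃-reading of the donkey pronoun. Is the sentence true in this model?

False

"it" takes "a sample" as antecedent — a donkey pronoun bound across the clause boundary.
Weak reading: every researcher r with some collected-sample has at least one collected-sample s such that labelled(r,s).
Per researcher: r1:✓  r2:✓  r3:✗  r4:✓  r5:✓
r3 has no witness among its collected-samples.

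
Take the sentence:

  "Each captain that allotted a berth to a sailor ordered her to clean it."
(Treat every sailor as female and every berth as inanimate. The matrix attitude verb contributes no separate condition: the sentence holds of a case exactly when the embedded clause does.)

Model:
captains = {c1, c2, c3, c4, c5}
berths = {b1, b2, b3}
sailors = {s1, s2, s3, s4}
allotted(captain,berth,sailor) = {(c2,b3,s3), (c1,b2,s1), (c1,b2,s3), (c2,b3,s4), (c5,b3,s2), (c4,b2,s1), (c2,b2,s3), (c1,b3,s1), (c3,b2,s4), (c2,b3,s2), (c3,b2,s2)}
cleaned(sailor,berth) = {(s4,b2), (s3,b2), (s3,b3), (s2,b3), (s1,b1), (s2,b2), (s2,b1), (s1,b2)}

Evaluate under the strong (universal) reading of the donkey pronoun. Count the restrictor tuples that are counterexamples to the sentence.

2

"her" takes "a sailor" as antecedent and "it" takes "a berth"; both are donkey pronouns co-varying with the restrictor.
Strong reading: for every (c,b,s) with allotted(c,b,s), cleaned(s,b).
Restrictor triples: (c1,b2,s1)→cleaned(s1,b2) ✓  (c1,b2,s3)→cleaned(s3,b2) ✓  (c1,b3,s1)→cleaned(s1,b3) ✗  (c2,b2,s3)→cleaned(s3,b2) ✓  (c2,b3,s2)→cleaned(s2,b3) ✓  (c2,b3,s3)→cleaned(s3,b3) ✓  (c2,b3,s4)→cleaned(s4,b3) ✗  (c3,b2,s2)→cleaned(s2,b2) ✓  (c3,b2,s4)→cleaned(s4,b2) ✓  (c4,b2,s1)→cleaned(s1,b2) ✓  (c5,b3,s2)→cleaned(s2,b3) ✓
Counterexamples (restrictor triples failing the scope): 2.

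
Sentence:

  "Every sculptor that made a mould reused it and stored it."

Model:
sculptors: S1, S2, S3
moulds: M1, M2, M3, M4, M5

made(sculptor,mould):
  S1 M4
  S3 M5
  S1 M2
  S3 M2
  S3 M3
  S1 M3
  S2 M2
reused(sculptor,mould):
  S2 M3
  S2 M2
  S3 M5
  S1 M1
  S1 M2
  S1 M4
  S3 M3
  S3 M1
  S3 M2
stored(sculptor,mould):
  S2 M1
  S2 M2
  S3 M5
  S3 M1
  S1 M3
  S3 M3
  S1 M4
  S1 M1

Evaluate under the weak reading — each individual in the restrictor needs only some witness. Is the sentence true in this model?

"it" takes "a mould" as antecedent — a donkey pronoun bound across the clause boundary.
Weak reading: every sculptor s with some made-mould has at least one made-mould m such that reused(s,m) ∧ stored(s,m).
Per sculptor: S1:✓  S2:✓  S3:✓
Every sculptor in the restrictor has a witness.

True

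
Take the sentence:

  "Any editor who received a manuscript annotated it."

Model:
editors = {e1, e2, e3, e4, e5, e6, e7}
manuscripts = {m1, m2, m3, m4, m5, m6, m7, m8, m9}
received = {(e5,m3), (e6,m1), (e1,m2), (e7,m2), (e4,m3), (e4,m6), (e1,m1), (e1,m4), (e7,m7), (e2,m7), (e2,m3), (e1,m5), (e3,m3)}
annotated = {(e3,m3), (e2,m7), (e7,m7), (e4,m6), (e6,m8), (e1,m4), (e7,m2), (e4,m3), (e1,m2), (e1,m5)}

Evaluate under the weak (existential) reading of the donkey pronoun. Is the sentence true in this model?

"it" takes "a manuscript" as antecedent — a donkey pronoun bound across the clause boundary.
Weak reading: every editor e with some received-manuscript has at least one received-manuscript m such that annotated(e,m).
Per editor: e1:✓  e2:✓  e3:✓  e4:✓  e5:✗  e6:✗  e7:✓
e5 has no witness among its received-manuscripts.

False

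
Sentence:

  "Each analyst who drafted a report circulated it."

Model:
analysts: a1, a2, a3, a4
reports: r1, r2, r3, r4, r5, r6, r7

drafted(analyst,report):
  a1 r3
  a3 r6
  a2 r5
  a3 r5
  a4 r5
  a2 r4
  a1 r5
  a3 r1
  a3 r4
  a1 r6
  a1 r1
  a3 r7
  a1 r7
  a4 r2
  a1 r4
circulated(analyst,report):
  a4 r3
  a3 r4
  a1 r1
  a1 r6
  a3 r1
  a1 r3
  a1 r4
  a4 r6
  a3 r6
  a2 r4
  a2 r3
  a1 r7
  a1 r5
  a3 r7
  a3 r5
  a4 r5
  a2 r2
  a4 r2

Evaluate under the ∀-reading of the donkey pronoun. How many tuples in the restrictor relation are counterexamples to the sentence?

"it" takes "a report" as antecedent — a donkey pronoun bound across the clause boundary.
Strong reading: for every (a,r) with drafted(a,r), circulated(a,r).
Restrictor pairs: (a1,r1) ✓  (a1,r3) ✓  (a1,r4) ✓  (a1,r5) ✓  (a1,r6) ✓  (a1,r7) ✓  (a2,r4) ✓  (a2,r5) ✗  (a3,r1) ✓  (a3,r4) ✓  (a3,r5) ✓  (a3,r6) ✓  (a3,r7) ✓  (a4,r2) ✓  (a4,r5) ✓
Counterexamples (restrictor pairs failing the scope): 1.

1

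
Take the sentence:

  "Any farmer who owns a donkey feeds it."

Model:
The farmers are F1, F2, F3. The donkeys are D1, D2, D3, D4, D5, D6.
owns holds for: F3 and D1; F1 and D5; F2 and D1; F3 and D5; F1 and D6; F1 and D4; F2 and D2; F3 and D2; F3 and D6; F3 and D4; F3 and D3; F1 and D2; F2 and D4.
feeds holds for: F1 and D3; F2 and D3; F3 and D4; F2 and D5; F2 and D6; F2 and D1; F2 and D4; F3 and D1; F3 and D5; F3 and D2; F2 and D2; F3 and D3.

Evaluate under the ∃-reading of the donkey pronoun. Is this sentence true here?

"it" takes "a donkey" as antecedent — a donkey pronoun bound across the clause boundary.
Weak reading: every farmer f with some owns-donkey has at least one owns-donkey d such that feeds(f,d).
Per farmer: F1:✗  F2:✓  F3:✓
F1 has no witness among its owns-donkeys.

False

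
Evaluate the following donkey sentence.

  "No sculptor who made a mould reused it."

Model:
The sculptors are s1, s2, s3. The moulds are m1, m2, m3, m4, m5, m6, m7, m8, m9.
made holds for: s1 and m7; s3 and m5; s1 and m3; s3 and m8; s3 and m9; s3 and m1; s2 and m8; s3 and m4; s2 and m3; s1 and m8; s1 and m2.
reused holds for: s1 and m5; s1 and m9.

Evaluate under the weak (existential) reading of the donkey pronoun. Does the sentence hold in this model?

True

"it" takes "a mould" as antecedent — a donkey pronoun bound across the clause boundary.
Truth condition: for no (s,m) with made(s,m) does reused(s,m) hold.
Restrictor pairs — does the scope hold? (s1,m2):fails  (s1,m3):fails  (s1,m7):fails  (s1,m8):fails  (s2,m3):fails  (s2,m8):fails  (s3,m1):fails  (s3,m4):fails  (s3,m5):fails  (s3,m8):fails  (s3,m9):fails
Scope holds for no restrictor pair, so the sentence is true.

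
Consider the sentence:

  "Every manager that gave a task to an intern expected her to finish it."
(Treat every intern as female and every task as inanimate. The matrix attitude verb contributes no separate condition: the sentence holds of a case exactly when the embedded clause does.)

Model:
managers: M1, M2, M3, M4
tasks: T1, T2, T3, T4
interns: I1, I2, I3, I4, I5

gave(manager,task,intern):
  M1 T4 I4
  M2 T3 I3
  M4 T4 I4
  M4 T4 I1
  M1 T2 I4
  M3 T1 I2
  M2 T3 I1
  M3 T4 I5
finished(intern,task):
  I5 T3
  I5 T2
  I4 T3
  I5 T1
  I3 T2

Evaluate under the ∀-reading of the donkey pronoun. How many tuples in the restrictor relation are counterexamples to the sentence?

8

"her" takes "an intern" as antecedent and "it" takes "a task"; both are donkey pronouns co-varying with the restrictor.
Strong reading: for every (m,t,i) with gave(m,t,i), finished(i,t).
Restrictor triples: (M1,T2,I4)→finished(I4,T2) ✗  (M1,T4,I4)→finished(I4,T4) ✗  (M2,T3,I1)→finished(I1,T3) ✗  (M2,T3,I3)→finished(I3,T3) ✗  (M3,T1,I2)→finished(I2,T1) ✗  (M3,T4,I5)→finished(I5,T4) ✗  (M4,T4,I1)→finished(I1,T4) ✗  (M4,T4,I4)→finished(I4,T4) ✗
Counterexamples (restrictor triples failing the scope): 8.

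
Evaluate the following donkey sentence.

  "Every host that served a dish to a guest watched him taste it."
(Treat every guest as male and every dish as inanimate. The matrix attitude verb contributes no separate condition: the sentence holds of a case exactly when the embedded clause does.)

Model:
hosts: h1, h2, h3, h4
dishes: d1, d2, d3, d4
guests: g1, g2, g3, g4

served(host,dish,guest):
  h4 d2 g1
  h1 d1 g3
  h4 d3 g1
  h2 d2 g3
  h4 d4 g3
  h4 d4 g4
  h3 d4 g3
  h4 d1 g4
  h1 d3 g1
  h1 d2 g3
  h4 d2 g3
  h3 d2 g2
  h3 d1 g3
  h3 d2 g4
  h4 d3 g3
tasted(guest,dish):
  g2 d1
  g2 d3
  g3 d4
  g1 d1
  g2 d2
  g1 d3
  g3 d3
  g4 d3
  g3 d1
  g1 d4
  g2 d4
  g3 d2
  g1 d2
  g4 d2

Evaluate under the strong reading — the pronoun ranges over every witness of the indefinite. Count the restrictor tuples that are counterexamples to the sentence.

2

"him" takes "a guest" as antecedent and "it" takes "a dish"; both are donkey pronouns co-varying with the restrictor.
Strong reading: for every (h,d,g) with served(h,d,g), tasted(g,d).
Restrictor triples: (h1,d1,g3)→tasted(g3,d1) ✓  (h1,d2,g3)→tasted(g3,d2) ✓  (h1,d3,g1)→tasted(g1,d3) ✓  (h2,d2,g3)→tasted(g3,d2) ✓  (h3,d1,g3)→tasted(g3,d1) ✓  (h3,d2,g2)→tasted(g2,d2) ✓  (h3,d2,g4)→tasted(g4,d2) ✓  (h3,d4,g3)→tasted(g3,d4) ✓  (h4,d1,g4)→tasted(g4,d1) ✗  (h4,d2,g1)→tasted(g1,d2) ✓  (h4,d2,g3)→tasted(g3,d2) ✓  (h4,d3,g1)→tasted(g1,d3) ✓  (h4,d3,g3)→tasted(g3,d3) ✓  (h4,d4,g3)→tasted(g3,d4) ✓  (h4,d4,g4)→tasted(g4,d4) ✗
Counterexamples (restrictor triples failing the scope): 2.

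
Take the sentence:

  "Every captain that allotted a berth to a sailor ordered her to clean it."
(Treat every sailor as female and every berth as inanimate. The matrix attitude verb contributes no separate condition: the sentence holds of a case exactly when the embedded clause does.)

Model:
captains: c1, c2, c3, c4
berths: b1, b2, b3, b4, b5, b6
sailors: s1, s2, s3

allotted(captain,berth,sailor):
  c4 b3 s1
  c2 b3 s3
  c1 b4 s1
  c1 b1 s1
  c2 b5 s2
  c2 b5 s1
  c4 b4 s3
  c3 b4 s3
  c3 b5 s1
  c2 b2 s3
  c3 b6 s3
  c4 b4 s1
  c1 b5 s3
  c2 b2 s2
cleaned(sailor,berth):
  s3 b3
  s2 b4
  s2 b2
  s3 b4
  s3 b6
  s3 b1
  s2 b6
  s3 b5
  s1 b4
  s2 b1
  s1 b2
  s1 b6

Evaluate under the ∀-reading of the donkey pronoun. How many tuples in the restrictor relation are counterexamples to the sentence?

"her" takes "a sailor" as antecedent and "it" takes "a berth"; both are donkey pronouns co-varying with the restrictor.
Strong reading: for every (c,b,s) with allotted(c,b,s), cleaned(s,b).
Restrictor triples: (c1,b1,s1)→cleaned(s1,b1) ✗  (c1,b4,s1)→cleaned(s1,b4) ✓  (c1,b5,s3)→cleaned(s3,b5) ✓  (c2,b2,s2)→cleaned(s2,b2) ✓  (c2,b2,s3)→cleaned(s3,b2) ✗  (c2,b3,s3)→cleaned(s3,b3) ✓  (c2,b5,s1)→cleaned(s1,b5) ✗  (c2,b5,s2)→cleaned(s2,b5) ✗  (c3,b4,s3)→cleaned(s3,b4) ✓  (c3,b5,s1)→cleaned(s1,b5) ✗  (c3,b6,s3)→cleaned(s3,b6) ✓  (c4,b3,s1)→cleaned(s1,b3) ✗  (c4,b4,s1)→cleaned(s1,b4) ✓  (c4,b4,s3)→cleaned(s3,b4) ✓
Counterexamples (restrictor triples failing the scope): 6.

6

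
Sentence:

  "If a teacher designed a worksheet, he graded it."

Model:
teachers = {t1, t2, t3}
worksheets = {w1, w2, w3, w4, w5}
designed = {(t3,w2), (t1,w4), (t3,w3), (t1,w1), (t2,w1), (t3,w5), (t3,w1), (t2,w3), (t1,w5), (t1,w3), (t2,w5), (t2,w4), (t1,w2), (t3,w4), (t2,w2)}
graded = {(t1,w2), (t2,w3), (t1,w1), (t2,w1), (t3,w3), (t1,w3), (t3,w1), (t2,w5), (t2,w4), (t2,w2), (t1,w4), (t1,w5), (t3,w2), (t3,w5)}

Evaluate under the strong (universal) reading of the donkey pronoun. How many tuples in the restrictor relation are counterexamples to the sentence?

1

"it" takes "a worksheet" as antecedent — a donkey pronoun bound across the clause boundary.
Strong reading: for every (t,w) with designed(t,w), graded(t,w).
Restrictor pairs: (t1,w1) ✓  (t1,w2) ✓  (t1,w3) ✓  (t1,w4) ✓  (t1,w5) ✓  (t2,w1) ✓  (t2,w2) ✓  (t2,w3) ✓  (t2,w4) ✓  (t2,w5) ✓  (t3,w1) ✓  (t3,w2) ✓  (t3,w3) ✓  (t3,w4) ✗  (t3,w5) ✓
Counterexamples (restrictor pairs failing the scope): 1.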